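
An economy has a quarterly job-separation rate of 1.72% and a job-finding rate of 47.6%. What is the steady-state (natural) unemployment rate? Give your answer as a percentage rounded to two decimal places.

Steady-state unemployment rate ≈ 3.49%.

At steady state the flows balance: s·E = f·U, so U/(E+U) = s/(s+f).
u* = 1.72 / (1.72 + 47.6) = 1.72 / 49.32 = 3.49%.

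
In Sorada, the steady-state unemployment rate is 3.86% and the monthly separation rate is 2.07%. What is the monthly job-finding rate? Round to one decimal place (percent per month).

From u* = s/(s+f): f = s·(1−u)/u.
f = 2.07 × (1 − 0.0386) / 0.0386 = 1.9901 / 0.0386 ≈ 51.6% per month.

Job-finding rate ≈ 51.6% per month.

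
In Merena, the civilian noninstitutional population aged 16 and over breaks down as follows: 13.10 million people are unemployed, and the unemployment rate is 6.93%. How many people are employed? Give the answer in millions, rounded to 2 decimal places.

About 175.93 million are employed.

Labor force = U / u = 13.10 / 0.0693 ≈ 189.03 million.
Employed = labor force − unemployed = 189.03 − 13.10 = 175.93 million.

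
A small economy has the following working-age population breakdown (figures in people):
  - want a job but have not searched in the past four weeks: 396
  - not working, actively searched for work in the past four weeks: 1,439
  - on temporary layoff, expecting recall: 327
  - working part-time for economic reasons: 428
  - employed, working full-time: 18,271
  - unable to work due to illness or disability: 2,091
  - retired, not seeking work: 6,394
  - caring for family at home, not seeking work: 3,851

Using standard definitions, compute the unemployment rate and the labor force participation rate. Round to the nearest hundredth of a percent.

Unemployment rate ≈ 8.63%; labor force participation rate ≈ 61.65%.

Employed = 428 + 18,271 = 18,699 (anyone who worked, including part-time for economic reasons, counts as employed).
Unemployed = 1,439 + 327 = 1,766 (jobless and actively searching, or on temporary layoff).
Labor force = 18,699 + 1,766 = 20,465.
Not in labor force = 396 + 2,091 + 6,394 + 3,851 = 12,732 (those not working and not actively searching are outside the labor force — including those who want a job but have given up searching).
Civilian working-age population = 20,465 + 12,732 = 33,197.
Unemployment rate = 1,766 / 20,465 = 8.63%.
Labor force participation rate = 20,465 / 33,197 = 61.65%.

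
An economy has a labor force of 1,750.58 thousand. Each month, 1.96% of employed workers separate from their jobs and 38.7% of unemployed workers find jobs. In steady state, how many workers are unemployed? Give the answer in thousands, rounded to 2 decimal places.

About 84.39 thousand are unemployed in steady state.

Steady-state unemployment rate u* = s/(s+f) = 1.96/(1.96+38.7) = 0.048205.
Unemployed = u* × labor force = 0.048205 × 1,750.58 ≈ 84.39 thousand.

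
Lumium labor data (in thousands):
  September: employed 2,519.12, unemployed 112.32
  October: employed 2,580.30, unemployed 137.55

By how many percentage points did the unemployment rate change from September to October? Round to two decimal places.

The unemployment rate changed by +0.79 percentage points.

September: labor force = 2,519.12 + 112.32 = 2,631.44; u = 112.32/2,631.44 = 4.27%.
October: labor force = 2,580.30 + 137.55 = 2,717.85; u = 137.55/2,717.85 = 5.06%.
Change = 5.06% − 4.27% = +0.79 pp.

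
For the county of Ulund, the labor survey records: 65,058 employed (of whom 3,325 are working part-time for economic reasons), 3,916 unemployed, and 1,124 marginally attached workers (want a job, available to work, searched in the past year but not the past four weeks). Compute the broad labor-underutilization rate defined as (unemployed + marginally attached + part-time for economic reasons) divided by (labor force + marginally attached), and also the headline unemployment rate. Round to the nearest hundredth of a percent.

Labor force = 65,058 + 3,916 = 68,974.
Numerator = 3,916 + 1,124 + 3,325 = 8,365.
Denominator = 68,974 + 1,124 = 70,098.
Broad rate = 8,365 / 70,098 = 11.93%.
Headline unemployment rate = 3,916 / 68,974 = 5.68%.

Broad underutilization rate ≈ 11.93%; headline unemployment rate ≈ 5.68%.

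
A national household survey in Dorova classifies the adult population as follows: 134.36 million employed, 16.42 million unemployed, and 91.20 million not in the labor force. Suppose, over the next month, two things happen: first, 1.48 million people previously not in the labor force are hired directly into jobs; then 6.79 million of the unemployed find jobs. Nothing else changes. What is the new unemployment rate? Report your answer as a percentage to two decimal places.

Initially, labor force = 134.36 + 16.42 = 150.78 million, so u = 16.42/150.78 = 10.89%.
After the first change, employed and labor force both rise by 1.48; unemployed unchanged → E = 135.84, U = 16.42, labor force = 152.26 million.
After the second change, unemployed falls and employed rises by 6.79; labor force unchanged → E = 142.63, U = 9.63, labor force = 152.26 million.
New unemployment rate = 9.63 / 152.26 = 6.32%.

New unemployment rate ≈ 6.32%.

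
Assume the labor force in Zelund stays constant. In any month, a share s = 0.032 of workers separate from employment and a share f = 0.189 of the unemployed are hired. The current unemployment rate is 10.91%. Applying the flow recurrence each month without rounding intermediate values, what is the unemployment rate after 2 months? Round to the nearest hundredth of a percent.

With a fixed labor force, u_{t+1} = u_t + s·(1−u_t) − f·u_t = u_t·(1−s−f) + s.
Here 1−s−f = 0.779 and s = 0.032.
u_1 = 0.109100 × 0.779 + 0.032 = 0.116989.
u_2 = 0.116989 × 0.779 + 0.032 = 0.123134.

Unemployment rate after two months ≈ 12.31%.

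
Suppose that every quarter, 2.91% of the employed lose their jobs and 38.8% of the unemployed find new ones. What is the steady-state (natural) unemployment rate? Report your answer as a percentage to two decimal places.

At steady state the flows balance: s·E = f·U, so U/(E+U) = s/(s+f).
u* = 2.91 / (2.91 + 38.8) = 2.91 / 41.71 = 6.98%.

Steady-state unemployment rate ≈ 6.98%.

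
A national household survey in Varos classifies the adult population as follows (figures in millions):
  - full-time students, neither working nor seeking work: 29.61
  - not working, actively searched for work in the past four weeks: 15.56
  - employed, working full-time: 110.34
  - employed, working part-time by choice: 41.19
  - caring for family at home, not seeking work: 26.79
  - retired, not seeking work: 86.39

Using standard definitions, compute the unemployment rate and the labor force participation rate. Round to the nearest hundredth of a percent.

Employed = 110.34 + 41.19 = 151.53 million.
Unemployed = 15.56 million.
Labor force = 151.53 + 15.56 = 167.09 million.
Not in labor force = 29.61 + 26.79 + 86.39 = 142.79 million (those not working and not actively searching are outside the labor force).
Civilian working-age population = 167.09 + 142.79 = 309.88 million.
Unemployment rate = 15.56 / 167.09 = 9.31%.
Labor force participation rate = 167.09 / 309.88 = 53.92%.

Unemployment rate ≈ 9.31%; labor force participation rate ≈ 53.92%.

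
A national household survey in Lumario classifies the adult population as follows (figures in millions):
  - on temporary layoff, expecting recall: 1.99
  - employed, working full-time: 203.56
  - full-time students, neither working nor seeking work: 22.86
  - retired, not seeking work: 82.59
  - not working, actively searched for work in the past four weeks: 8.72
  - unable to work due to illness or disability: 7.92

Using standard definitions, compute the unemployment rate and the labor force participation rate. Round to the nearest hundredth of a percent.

Employed = 203.56 million.
Unemployed = 1.99 + 8.72 = 10.71 million (jobless and actively searching, or on temporary layoff).
Labor force = 203.56 + 10.71 = 214.27 million.
Not in labor force = 22.86 + 82.59 + 7.92 = 113.37 million (those not working and not actively searching are outside the labor force).
Civilian working-age population = 214.27 + 113.37 = 327.64 million.
Unemployment rate = 10.71 / 214.27 = 5.00%.
Labor force participation rate = 214.27 / 327.64 = 65.40%.

Unemployment rate ≈ 5.00%; labor force participation rate ≈ 65.40%.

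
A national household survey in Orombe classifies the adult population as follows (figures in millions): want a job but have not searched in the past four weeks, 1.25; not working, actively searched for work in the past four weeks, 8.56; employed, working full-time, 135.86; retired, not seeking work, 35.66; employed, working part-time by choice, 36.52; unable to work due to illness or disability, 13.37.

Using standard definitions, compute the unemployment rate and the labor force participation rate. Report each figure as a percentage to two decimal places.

Unemployment rate ≈ 4.73%; labor force participation rate ≈ 78.25%.

Employed = 135.86 + 36.52 = 172.38 million.
Unemployed = 8.56 million.
Labor force = 172.38 + 8.56 = 180.94 million.
Not in labor force = 1.25 + 35.66 + 13.37 = 50.28 million (those not working and not actively searching are outside the labor force — including those who want a job but have given up searching).
Civilian working-age population = 180.94 + 50.28 = 231.22 million.
Unemployment rate = 8.56 / 180.94 = 4.73%.
Labor force participation rate = 180.94 / 231.22 = 78.25%.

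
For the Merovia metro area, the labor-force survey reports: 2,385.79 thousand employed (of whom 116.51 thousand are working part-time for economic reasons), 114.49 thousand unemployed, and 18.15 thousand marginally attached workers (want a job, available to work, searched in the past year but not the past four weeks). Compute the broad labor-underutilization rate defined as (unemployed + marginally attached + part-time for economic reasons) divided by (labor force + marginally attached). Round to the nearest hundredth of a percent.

Broad underutilization rate ≈ 9.89%.

Labor force = 2,385.79 + 114.49 = 2,500.28 thousand.
Numerator = 114.49 + 18.15 + 116.51 = 249.15 thousand.
Denominator = 2,500.28 + 18.15 = 2,518.43 thousand.
Broad rate = 249.15 / 2,518.43 = 9.89%.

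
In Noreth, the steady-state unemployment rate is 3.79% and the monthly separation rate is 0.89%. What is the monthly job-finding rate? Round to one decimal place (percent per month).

Job-finding rate ≈ 22.6% per month.

From u* = s/(s+f): f = s·(1−u)/u.
f = 0.89 × (1 − 0.0379) / 0.0379 = 0.8563 / 0.0379 ≈ 22.6% per month.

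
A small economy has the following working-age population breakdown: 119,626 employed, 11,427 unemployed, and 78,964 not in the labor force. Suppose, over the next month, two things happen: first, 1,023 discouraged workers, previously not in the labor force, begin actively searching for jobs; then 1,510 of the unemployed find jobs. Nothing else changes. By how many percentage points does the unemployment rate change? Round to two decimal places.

Initially, labor force = 119,626 + 11,427 = 131,053, so u = 11,427/131,053 = 8.72%.
After the first change, unemployed and labor force both rise by 1,023 → E = 119,626, U = 12,450, labor force = 132,076.
After the second change, unemployed falls and employed rises by 1,510; labor force unchanged → E = 121,136, U = 10,940, labor force = 132,076.
New unemployment rate = 10,940 / 132,076 = 8.28%.
Change = 8.28% − 8.72% = −0.44 percentage points.

The unemployment rate changes by −0.44 percentage points.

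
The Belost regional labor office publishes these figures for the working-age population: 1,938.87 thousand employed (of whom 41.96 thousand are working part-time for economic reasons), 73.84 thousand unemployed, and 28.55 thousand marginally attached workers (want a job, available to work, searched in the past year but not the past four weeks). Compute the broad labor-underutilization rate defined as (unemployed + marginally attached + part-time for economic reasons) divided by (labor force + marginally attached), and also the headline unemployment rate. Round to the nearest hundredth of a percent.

Broad underutilization rate ≈ 7.07%; headline unemployment rate ≈ 3.67%.

Labor force = 1,938.87 + 73.84 = 2,012.71 thousand.
Numerator = 73.84 + 28.55 + 41.96 = 144.35 thousand.
Denominator = 2,012.71 + 28.55 = 2,041.26 thousand.
Broad rate = 144.35 / 2,041.26 = 7.07%.
Headline unemployment rate = 73.84 / 2,012.71 = 3.67%.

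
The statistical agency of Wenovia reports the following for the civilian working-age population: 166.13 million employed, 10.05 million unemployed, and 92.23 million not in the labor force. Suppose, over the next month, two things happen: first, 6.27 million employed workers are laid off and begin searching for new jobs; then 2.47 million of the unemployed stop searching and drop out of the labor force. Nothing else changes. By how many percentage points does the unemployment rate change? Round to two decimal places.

The unemployment rate changes by +2.27 percentage points.

Initially, labor force = 166.13 + 10.05 = 176.18 million, so u = 10.05/176.18 = 5.70%.
After the first change, employed falls and unemployed rises by 6.27; labor force unchanged → E = 159.86, U = 16.32, labor force = 176.18 million.
After the second change, unemployed and labor force both fall by 2.47 → E = 159.86, U = 13.85, labor force = 173.71 million.
New unemployment rate = 13.85 / 173.71 = 7.97%.
Change = 7.97% − 5.70% = +2.27 percentage points.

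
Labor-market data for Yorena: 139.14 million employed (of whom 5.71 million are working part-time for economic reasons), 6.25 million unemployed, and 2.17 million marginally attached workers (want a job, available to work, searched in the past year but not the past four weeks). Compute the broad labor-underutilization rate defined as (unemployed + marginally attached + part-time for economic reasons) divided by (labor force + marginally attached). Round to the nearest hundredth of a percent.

Broad underutilization rate ≈ 9.58%.

Labor force = 139.14 + 6.25 = 145.39 million.
Numerator = 6.25 + 2.17 + 5.71 = 14.13 million.
Denominator = 145.39 + 2.17 = 147.56 million.
Broad rate = 14.13 / 147.56 = 9.58%.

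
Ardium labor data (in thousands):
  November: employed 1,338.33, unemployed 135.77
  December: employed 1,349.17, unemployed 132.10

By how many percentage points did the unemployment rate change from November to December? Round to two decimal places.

November: labor force = 1,338.33 + 135.77 = 1,474.10; u = 135.77/1,474.10 = 9.21%.
December: labor force = 1,349.17 + 132.10 = 1,481.27; u = 132.10/1,481.27 = 8.92%.
Change = 8.92% − 9.21% = −0.29 pp.

The unemployment rate changed by −0.29 percentage points.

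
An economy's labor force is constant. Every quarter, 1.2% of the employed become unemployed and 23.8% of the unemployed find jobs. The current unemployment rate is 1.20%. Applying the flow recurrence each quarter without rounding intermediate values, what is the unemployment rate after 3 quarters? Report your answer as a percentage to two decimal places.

With a fixed labor force, u_{t+1} = u_t + s·(1−u_t) − f·u_t = u_t·(1−s−f) + s.
Here 1−s−f = 0.750 and s = 0.012.
u_1 = 0.012000 × 0.750 + 0.012 = 0.021000.
u_2 = 0.021000 × 0.750 + 0.012 = 0.027750.
u_3 = 0.027750 × 0.750 + 0.012 = 0.032813.

Unemployment rate after three quarters ≈ 3.28%.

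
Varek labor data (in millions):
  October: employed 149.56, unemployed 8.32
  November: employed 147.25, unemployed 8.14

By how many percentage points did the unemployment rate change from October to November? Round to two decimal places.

The unemployment rate changed by −0.03 percentage points.

October: labor force = 149.56 + 8.32 = 157.88; u = 8.32/157.88 = 5.27%.
November: labor force = 147.25 + 8.14 = 155.39; u = 8.14/155.39 = 5.24%.
Change = 5.24% − 5.27% = −0.03 pp.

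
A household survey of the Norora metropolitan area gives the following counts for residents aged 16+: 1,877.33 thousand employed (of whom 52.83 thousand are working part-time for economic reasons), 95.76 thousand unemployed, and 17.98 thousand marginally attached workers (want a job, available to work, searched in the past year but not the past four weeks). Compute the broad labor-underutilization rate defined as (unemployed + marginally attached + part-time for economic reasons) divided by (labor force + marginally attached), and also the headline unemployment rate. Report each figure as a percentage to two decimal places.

Broad underutilization rate ≈ 8.37%; headline unemployment rate ≈ 4.85%.

Labor force = 1,877.33 + 95.76 = 1,973.09 thousand.
Numerator = 95.76 + 17.98 + 52.83 = 166.57 thousand.
Denominator = 1,973.09 + 17.98 = 1,991.07 thousand.
Broad rate = 166.57 / 1,991.07 = 8.37%.
Headline unemployment rate = 95.76 / 1,973.09 = 4.85%.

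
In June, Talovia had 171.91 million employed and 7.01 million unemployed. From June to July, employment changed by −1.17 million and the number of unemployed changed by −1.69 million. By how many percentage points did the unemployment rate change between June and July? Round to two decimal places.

The unemployment rate changed by −0.90 percentage points.

June: labor force = 171.91 + 7.01 = 178.92; u = 7.01/178.92 = 3.92%.
July: labor force = 170.74 + 5.32 = 176.06; u = 5.32/176.06 = 3.02%.
Change = 3.02% − 3.92% = −0.90 pp.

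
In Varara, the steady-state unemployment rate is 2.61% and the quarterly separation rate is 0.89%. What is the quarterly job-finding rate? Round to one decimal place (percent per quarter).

Job-finding rate ≈ 33.2% per quarter.

From u* = s/(s+f): f = s·(1−u)/u.
f = 0.89 × (1 − 0.0261) / 0.0261 = 0.8668 / 0.0261 ≈ 33.2% per quarter.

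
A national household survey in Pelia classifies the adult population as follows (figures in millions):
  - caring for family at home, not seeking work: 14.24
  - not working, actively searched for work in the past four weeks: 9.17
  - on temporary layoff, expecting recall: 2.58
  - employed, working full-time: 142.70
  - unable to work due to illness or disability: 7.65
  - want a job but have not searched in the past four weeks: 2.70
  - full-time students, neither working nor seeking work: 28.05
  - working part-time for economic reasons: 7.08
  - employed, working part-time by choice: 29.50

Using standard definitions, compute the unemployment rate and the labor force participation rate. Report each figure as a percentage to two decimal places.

Employed = 142.70 + 7.08 + 29.50 = 179.28 million (anyone who worked, including part-time for economic reasons, counts as employed).
Unemployed = 9.17 + 2.58 = 11.75 million (jobless and actively searching, or on temporary layoff).
Labor force = 179.28 + 11.75 = 191.03 million.
Not in labor force = 14.24 + 7.65 + 2.70 + 28.05 = 52.64 million (those not working and not actively searching are outside the labor force — including those who want a job but have given up searching).
Civilian working-age population = 191.03 + 52.64 = 243.67 million.
Unemployment rate = 11.75 / 191.03 = 6.15%.
Labor force participation rate = 191.03 / 243.67 = 78.40%.

Unemployment rate ≈ 6.15%; labor force participation rate ≈ 78.40%.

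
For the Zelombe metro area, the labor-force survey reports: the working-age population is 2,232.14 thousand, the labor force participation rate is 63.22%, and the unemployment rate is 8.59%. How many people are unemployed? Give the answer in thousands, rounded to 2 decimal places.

Labor force = 0.6322 × 2,232.14 = 1,411.16 thousand.
Unemployed = 0.0859 × 1,411.16 ≈ 121.22 thousand.

About 121.22 thousand are unemployed.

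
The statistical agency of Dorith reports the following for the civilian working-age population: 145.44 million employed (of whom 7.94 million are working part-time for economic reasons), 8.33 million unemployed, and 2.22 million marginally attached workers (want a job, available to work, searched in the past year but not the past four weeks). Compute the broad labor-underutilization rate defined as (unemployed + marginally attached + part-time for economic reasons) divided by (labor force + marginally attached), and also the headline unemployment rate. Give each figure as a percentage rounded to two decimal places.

Broad underutilization rate ≈ 11.85%; headline unemployment rate ≈ 5.42%.

Labor force = 145.44 + 8.33 = 153.77 million.
Numerator = 8.33 + 2.22 + 7.94 = 18.49 million.
Denominator = 153.77 + 2.22 = 155.99 million.
Broad rate = 18.49 / 155.99 = 11.85%.
Headline unemployment rate = 8.33 / 153.77 = 5.42%.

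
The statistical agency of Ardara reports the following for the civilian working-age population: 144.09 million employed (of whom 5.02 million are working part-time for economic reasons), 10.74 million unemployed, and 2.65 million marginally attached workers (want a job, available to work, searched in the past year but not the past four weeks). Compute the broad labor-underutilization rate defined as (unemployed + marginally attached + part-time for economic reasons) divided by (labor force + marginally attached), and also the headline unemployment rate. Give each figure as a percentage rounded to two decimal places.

Labor force = 144.09 + 10.74 = 154.83 million.
Numerator = 10.74 + 2.65 + 5.02 = 18.41 million.
Denominator = 154.83 + 2.65 = 157.48 million.
Broad rate = 18.41 / 157.48 = 11.69%.
Headline unemployment rate = 10.74 / 154.83 = 6.94%.

Broad underutilization rate ≈ 11.69%; headline unemployment rate ≈ 6.94%.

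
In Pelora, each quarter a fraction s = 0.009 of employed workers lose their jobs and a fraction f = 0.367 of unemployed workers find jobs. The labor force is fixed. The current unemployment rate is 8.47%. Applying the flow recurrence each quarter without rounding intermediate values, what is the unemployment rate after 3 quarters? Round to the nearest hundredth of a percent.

With a fixed labor force, u_{t+1} = u_t + s·(1−u_t) − f·u_t = u_t·(1−s−f) + s.
Here 1−s−f = 0.624 and s = 0.009.
u_1 = 0.084700 × 0.624 + 0.009 = 0.061853.
u_2 = 0.061853 × 0.624 + 0.009 = 0.047596.
u_3 = 0.047596 × 0.624 + 0.009 = 0.038700.

Unemployment rate after three quarters ≈ 3.87%.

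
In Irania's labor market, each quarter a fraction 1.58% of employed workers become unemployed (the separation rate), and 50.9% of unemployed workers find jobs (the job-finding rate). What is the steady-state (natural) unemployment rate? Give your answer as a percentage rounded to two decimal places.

At steady state the flows balance: s·E = f·U, so U/(E+U) = s/(s+f).
u* = 1.58 / (1.58 + 50.9) = 1.58 / 52.48 = 3.01%.

Steady-state unemployment rate ≈ 3.01%.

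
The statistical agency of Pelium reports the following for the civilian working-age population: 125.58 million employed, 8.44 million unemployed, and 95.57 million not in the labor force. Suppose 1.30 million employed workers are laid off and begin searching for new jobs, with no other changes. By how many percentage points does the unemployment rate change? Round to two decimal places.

Initially, labor force = 125.58 + 8.44 = 134.02 million, so u = 8.44/134.02 = 6.30%.
After the change, employed falls and unemployed rises by 1.30; labor force unchanged → E = 124.28, U = 9.74, labor force = 134.02 million.
New unemployment rate = 9.74 / 134.02 = 7.27%.
Change = 7.27% − 6.30% = +0.97 percentage points.

The unemployment rate changes by +0.97 percentage points.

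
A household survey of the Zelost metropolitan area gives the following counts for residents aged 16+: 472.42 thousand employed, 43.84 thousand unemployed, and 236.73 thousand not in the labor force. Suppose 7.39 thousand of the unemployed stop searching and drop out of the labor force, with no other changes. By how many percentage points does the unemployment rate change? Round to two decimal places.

Initially, labor force = 472.42 + 43.84 = 516.26 thousand, so u = 43.84/516.26 = 8.49%.
After the change, unemployed and labor force both fall by 7.39 → E = 472.42, U = 36.45, labor force = 508.87 thousand.
New unemployment rate = 36.45 / 508.87 = 7.16%.
Change = 7.16% − 8.49% = −1.33 percentage points.

The unemployment rate changes by −1.33 percentage points.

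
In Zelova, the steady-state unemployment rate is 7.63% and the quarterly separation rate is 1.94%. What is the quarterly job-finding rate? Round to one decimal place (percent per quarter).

Job-finding rate ≈ 23.5% per quarter.

From u* = s/(s+f): f = s·(1−u)/u.
f = 1.94 × (1 − 0.0763) / 0.0763 = 1.7920 / 0.0763 ≈ 23.5% per quarter.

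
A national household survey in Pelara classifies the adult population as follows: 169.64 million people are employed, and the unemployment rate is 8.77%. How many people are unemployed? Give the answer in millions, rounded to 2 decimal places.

About 16.31 million are unemployed.

Let U be the number unemployed. The labor force is E + U, and U/(E+U) = 0.0877.
So U = 0.0877 × 169.64 / (1 − 0.0877) = 14.8774 / 0.9123 ≈ 16.31 million.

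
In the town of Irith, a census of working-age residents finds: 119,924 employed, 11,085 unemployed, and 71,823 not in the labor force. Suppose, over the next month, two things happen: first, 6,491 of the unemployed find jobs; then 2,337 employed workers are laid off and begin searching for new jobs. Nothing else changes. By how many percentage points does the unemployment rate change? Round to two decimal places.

The unemployment rate changes by −3.17 percentage points.

Initially, labor force = 119,924 + 11,085 = 131,009, so u = 11,085/131,009 = 8.46%.
After the first change, unemployed falls and employed rises by 6,491; labor force unchanged → E = 126,415, U = 4,594, labor force = 131,009.
After the second change, employed falls and unemployed rises by 2,337; labor force unchanged → E = 124,078, U = 6,931, labor force = 131,009.
New unemployment rate = 6,931 / 131,009 = 5.29%.
Change = 5.29% − 8.46% = −3.17 percentage points.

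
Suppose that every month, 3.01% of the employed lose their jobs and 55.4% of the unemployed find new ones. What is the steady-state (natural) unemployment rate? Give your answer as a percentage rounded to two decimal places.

Steady-state unemployment rate ≈ 5.15%.

At steady state the flows balance: s·E = f·U, so U/(E+U) = s/(s+f).
u* = 3.01 / (3.01 + 55.4) = 3.01 / 58.41 = 5.15%.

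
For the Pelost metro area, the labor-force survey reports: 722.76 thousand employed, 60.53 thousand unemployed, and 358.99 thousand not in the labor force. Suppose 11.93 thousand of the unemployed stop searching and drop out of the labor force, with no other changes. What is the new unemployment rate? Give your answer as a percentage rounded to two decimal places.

Initially, labor force = 722.76 + 60.53 = 783.29 thousand, so u = 60.53/783.29 = 7.73%.
After the change, unemployed and labor force both fall by 11.93 → E = 722.76, U = 48.60, labor force = 771.36 thousand.
New unemployment rate = 48.60 / 771.36 = 6.30%.

New unemployment rate ≈ 6.30%.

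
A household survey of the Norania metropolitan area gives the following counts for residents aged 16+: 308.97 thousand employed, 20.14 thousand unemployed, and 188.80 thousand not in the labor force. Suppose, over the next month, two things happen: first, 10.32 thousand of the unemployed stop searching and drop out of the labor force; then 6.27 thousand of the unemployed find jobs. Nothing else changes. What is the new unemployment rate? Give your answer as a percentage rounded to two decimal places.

Initially, labor force = 308.97 + 20.14 = 329.11 thousand, so u = 20.14/329.11 = 6.12%.
After the first change, unemployed and labor force both fall by 10.32 → E = 308.97, U = 9.82, labor force = 318.79 thousand.
After the second change, unemployed falls and employed rises by 6.27; labor force unchanged → E = 315.24, U = 3.55, labor force = 318.79 thousand.
New unemployment rate = 3.55 / 318.79 = 1.11%.

New unemployment rate ≈ 1.11%.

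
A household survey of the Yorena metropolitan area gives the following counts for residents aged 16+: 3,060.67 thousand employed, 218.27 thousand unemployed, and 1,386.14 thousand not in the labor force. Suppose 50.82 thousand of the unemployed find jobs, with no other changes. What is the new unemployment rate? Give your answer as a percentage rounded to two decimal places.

New unemployment rate ≈ 5.11%.

Initially, labor force = 3,060.67 + 218.27 = 3,278.94 thousand, so u = 218.27/3,278.94 = 6.66%.
After the change, unemployed falls and employed rises by 50.82; labor force unchanged → E = 3,111.49, U = 167.45, labor force = 3,278.94 thousand.
New unemployment rate = 167.45 / 3,278.94 = 5.11%.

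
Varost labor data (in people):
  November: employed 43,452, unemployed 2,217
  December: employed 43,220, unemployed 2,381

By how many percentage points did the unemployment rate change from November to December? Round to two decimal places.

November: labor force = 43,452 + 2,217 = 45,669; u = 2,217/45,669 = 4.85%.
December: labor force = 43,220 + 2,381 = 45,601; u = 2,381/45,601 = 5.22%.
Change = 5.22% − 4.85% = +0.37 pp.

The unemployment rate changed by +0.37 percentage points.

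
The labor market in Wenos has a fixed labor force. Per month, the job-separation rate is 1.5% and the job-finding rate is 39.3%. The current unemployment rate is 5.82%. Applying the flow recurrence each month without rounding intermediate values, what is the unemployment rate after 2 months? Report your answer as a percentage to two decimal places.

Unemployment rate after two months ≈ 4.43%.

With a fixed labor force, u_{t+1} = u_t + s·(1−u_t) − f·u_t = u_t·(1−s−f) + s.
Here 1−s−f = 0.592 and s = 0.015.
u_1 = 0.058200 × 0.592 + 0.015 = 0.049454.
u_2 = 0.049454 × 0.592 + 0.015 = 0.044277.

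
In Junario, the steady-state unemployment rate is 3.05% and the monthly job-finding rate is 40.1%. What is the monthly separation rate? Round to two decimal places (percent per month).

From u* = s/(s+f): s = u·f/(1−u).
s = 0.0305 × 40.1 / (1 − 0.0305) = 1.2230 / 0.9695 ≈ 1.26% per month.

Separation rate ≈ 1.26% per month.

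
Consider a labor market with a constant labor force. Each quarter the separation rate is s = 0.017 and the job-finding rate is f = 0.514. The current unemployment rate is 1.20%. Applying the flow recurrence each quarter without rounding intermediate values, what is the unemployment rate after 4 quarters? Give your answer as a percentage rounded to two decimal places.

Unemployment rate after four quarters ≈ 3.10%.

With a fixed labor force, u_{t+1} = u_t + s·(1−u_t) − f·u_t = u_t·(1−s−f) + s.
Here 1−s−f = 0.469 and s = 0.017.
u_1 = 0.012000 × 0.469 + 0.017 = 0.022628.
u_2 = 0.022628 × 0.469 + 0.017 = 0.027613.
u_3 = 0.027613 × 0.469 + 0.017 = 0.029950.
u_4 = 0.029950 × 0.469 + 0.017 = 0.031047.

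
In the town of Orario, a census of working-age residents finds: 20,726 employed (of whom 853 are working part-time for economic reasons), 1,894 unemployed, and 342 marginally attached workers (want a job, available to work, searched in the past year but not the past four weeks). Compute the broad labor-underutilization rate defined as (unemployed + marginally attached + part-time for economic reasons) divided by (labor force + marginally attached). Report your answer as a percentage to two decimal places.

Broad underutilization rate ≈ 13.45%.

Labor force = 20,726 + 1,894 = 22,620.
Numerator = 1,894 + 342 + 853 = 3,089.
Denominator = 22,620 + 342 = 22,962.
Broad rate = 3,089 / 22,962 = 13.45%.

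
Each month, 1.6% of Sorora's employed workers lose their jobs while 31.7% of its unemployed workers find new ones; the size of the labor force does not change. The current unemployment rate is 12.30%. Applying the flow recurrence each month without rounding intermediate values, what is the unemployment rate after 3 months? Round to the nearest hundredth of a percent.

With a fixed labor force, u_{t+1} = u_t + s·(1−u_t) − f·u_t = u_t·(1−s−f) + s.
Here 1−s−f = 0.667 and s = 0.016.
u_1 = 0.123000 × 0.667 + 0.016 = 0.098041.
u_2 = 0.098041 × 0.667 + 0.016 = 0.081393.
u_3 = 0.081393 × 0.667 + 0.016 = 0.070289.

Unemployment rate after three months ≈ 7.03%.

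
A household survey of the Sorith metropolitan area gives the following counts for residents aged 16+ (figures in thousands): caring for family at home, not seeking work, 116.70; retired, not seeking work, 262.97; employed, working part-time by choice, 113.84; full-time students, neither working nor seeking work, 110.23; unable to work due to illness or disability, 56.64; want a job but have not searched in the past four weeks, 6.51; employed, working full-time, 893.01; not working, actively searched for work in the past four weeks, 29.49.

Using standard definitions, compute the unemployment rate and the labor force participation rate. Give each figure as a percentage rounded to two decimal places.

Unemployment rate ≈ 2.85%; labor force participation rate ≈ 65.20%.

Employed = 113.84 + 893.01 = 1,006.85 thousand.
Unemployed = 29.49 thousand.
Labor force = 1,006.85 + 29.49 = 1,036.34 thousand.
Not in labor force = 116.70 + 262.97 + 110.23 + 56.64 + 6.51 = 553.05 thousand (those not working and not actively searching are outside the labor force — including those who want a job but have given up searching).
Civilian working-age population = 1,036.34 + 553.05 = 1,589.39 thousand.
Unemployment rate = 29.49 / 1,036.34 = 2.85%.
Labor force participation rate = 1,036.34 / 1,589.39 = 65.20%.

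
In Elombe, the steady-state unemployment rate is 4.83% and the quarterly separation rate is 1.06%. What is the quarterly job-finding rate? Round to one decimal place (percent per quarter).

From u* = s/(s+f): f = s·(1−u)/u.
f = 1.06 × (1 − 0.0483) / 0.0483 = 1.0088 / 0.0483 ≈ 20.9% per quarter.

Job-finding rate ≈ 20.9% per quarter.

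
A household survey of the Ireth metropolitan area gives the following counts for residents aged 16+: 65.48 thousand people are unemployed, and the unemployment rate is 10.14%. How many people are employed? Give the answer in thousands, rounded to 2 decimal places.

About 580.28 thousand are employed.

Labor force = U / u = 65.48 / 0.1014 ≈ 645.76 thousand.
Employed = labor force − unemployed = 645.76 − 65.48 = 580.28 thousand.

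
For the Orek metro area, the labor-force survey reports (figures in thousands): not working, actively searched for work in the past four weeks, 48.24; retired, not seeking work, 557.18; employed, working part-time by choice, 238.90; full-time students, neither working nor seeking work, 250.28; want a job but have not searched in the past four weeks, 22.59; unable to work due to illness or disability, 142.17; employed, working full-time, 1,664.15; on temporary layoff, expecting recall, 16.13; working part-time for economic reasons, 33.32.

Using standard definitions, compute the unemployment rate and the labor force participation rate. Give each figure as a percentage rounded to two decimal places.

Unemployment rate ≈ 3.22%; labor force participation rate ≈ 67.30%.

Employed = 238.90 + 1,664.15 + 33.32 = 1,936.37 thousand (anyone who worked, including part-time for economic reasons, counts as employed).
Unemployed = 48.24 + 16.13 = 64.37 thousand (jobless and actively searching, or on temporary layoff).
Labor force = 1,936.37 + 64.37 = 2,000.74 thousand.
Not in labor force = 557.18 + 250.28 + 22.59 + 142.17 = 972.22 thousand (those not working and not actively searching are outside the labor force — including those who want a job but have given up searching).
Civilian working-age population = 2,000.74 + 972.22 = 2,972.96 thousand.
Unemployment rate = 64.37 / 2,000.74 = 3.22%.
Labor force participation rate = 2,000.74 / 2,972.96 = 67.30%.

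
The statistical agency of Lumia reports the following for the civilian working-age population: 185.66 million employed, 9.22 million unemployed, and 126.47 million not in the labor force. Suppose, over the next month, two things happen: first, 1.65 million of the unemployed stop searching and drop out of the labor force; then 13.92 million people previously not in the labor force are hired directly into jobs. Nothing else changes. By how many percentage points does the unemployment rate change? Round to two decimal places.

The unemployment rate changes by −1.08 percentage points.

Initially, labor force = 185.66 + 9.22 = 194.88 million, so u = 9.22/194.88 = 4.73%.
After the first change, unemployed and labor force both fall by 1.65 → E = 185.66, U = 7.57, labor force = 193.23 million.
After the second change, employed and labor force both rise by 13.92; unemployed unchanged → E = 199.58, U = 7.57, labor force = 207.15 million.
New unemployment rate = 7.57 / 207.15 = 3.65%.
Change = 3.65% − 4.73% = −1.08 percentage points.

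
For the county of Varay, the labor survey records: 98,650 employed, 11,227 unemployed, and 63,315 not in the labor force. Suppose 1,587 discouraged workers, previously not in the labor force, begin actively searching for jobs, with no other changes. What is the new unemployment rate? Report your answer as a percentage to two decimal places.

Initially, labor force = 98,650 + 11,227 = 109,877, so u = 11,227/109,877 = 10.22%.
After the change, unemployed and labor force both rise by 1,587 → E = 98,650, U = 12,814, labor force = 111,464.
New unemployment rate = 12,814 / 111,464 = 11.50%.

New unemployment rate ≈ 11.50%.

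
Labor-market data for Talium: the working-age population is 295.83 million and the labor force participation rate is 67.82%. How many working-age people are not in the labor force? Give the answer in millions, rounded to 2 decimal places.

Share not in the labor force = 1 − 0.6782 = 0.3218.
Not in labor force = 0.3218 × 295.83 ≈ 95.20 million.

About 95.20 million are not in the labor force.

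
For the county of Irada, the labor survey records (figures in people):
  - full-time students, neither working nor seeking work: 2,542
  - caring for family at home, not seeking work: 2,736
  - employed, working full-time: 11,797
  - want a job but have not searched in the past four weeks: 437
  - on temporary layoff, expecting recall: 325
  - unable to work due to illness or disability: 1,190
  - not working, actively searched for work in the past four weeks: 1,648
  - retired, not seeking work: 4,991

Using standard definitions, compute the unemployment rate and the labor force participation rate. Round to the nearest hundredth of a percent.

Unemployment rate ≈ 14.33%; labor force participation rate ≈ 53.65%.

Employed = 11,797.
Unemployed = 325 + 1,648 = 1,973 (jobless and actively searching, or on temporary layoff).
Labor force = 11,797 + 1,973 = 13,770.
Not in labor force = 2,542 + 2,736 + 437 + 1,190 + 4,991 = 11,896 (those not working and not actively searching are outside the labor force — including those who want a job but have given up searching).
Civilian working-age population = 13,770 + 11,896 = 25,666.
Unemployment rate = 1,973 / 13,770 = 14.33%.
Labor force participation rate = 13,770 / 25,666 = 53.65%.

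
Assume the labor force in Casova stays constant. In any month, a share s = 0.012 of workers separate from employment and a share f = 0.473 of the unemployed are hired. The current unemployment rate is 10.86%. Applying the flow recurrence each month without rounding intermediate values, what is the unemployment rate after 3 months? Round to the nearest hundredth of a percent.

With a fixed labor force, u_{t+1} = u_t + s·(1−u_t) − f·u_t = u_t·(1−s−f) + s.
Here 1−s−f = 0.515 and s = 0.012.
u_1 = 0.108600 × 0.515 + 0.012 = 0.067929.
u_2 = 0.067929 × 0.515 + 0.012 = 0.046983.
u_3 = 0.046983 × 0.515 + 0.012 = 0.036196.

Unemployment rate after three months ≈ 3.62%.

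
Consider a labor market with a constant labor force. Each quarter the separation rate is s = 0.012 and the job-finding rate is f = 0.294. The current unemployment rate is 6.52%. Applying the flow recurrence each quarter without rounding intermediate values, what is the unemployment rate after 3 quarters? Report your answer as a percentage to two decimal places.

With a fixed labor force, u_{t+1} = u_t + s·(1−u_t) − f·u_t = u_t·(1−s−f) + s.
Here 1−s−f = 0.694 and s = 0.012.
u_1 = 0.065200 × 0.694 + 0.012 = 0.057249.
u_2 = 0.057249 × 0.694 + 0.012 = 0.051731.
u_3 = 0.051731 × 0.694 + 0.012 = 0.047901.

Unemployment rate after three quarters ≈ 4.79%.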